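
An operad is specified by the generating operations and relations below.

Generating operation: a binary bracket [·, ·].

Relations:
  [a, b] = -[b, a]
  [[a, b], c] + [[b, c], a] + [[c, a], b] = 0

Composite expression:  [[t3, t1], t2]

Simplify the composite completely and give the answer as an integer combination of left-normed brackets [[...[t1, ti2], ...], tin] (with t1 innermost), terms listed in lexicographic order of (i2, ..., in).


-[[t1, t3], t2]


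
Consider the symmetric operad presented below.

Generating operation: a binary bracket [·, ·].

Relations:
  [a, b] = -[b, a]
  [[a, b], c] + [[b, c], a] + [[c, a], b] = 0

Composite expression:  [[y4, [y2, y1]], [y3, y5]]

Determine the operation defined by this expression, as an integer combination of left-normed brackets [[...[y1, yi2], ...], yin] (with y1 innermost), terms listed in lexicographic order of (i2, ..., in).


[[[[y1, y2], y4], y3], y5] - [[[[y1, y2], y4], y5], y3]

Left-normed coefficients sit on the y1-initial expansion words.
Composite bracket: [[y4, [y2, y1]], [y3, y5]]
Expanding via [a, b] = ab - ba: 16 signed words (2^4 = 16).
The y1-initial words carry the normal form:
  y1y2y4y3y5 (sign +1) contributes +[[[[y1, y2], y4], y3], y5]
  y1y2y4y5y3 (sign -1) contributes -[[[[y1, y2], y4], y5], y3]


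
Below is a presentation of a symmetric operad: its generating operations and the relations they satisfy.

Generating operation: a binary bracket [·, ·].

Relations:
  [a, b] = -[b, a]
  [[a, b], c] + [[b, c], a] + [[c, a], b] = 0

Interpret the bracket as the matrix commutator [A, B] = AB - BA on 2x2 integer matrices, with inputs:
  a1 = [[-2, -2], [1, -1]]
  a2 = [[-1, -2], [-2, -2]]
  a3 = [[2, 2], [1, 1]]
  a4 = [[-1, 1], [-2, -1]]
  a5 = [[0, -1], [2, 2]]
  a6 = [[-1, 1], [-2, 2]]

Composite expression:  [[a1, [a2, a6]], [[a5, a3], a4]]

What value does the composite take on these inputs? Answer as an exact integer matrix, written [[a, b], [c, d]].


[[-380, 104], [-360, 380]]


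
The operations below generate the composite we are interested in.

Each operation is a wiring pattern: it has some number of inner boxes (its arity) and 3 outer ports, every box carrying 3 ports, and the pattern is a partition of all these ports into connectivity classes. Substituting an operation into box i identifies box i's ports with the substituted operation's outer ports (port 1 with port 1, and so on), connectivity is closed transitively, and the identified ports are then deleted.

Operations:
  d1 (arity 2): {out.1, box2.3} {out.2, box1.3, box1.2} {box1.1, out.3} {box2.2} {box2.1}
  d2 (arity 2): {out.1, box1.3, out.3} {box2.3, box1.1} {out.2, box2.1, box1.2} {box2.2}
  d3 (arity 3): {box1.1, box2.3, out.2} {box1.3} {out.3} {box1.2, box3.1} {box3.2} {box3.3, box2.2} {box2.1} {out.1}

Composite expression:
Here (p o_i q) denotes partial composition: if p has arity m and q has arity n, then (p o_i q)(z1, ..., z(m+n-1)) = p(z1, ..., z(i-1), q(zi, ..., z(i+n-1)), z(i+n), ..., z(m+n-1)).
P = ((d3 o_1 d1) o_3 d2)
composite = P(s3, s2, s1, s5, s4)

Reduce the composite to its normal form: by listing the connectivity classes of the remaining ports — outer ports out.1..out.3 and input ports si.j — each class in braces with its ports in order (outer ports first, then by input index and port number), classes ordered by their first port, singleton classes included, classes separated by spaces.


After gluing at d3, chains via deleted ports link the s-ports.
d1 over (s3, s2) gives {out.1, s2.3} {out.2, s3.2, s3.3} {out.3, s3.1} {s2.1} {s2.2}, out.j being that stage's outer ports
d2 over (s1, s5) gives {out.1, out.3, s1.3} {out.2, s1.2, s5.1} {s1.1, s5.3} {s5.2}, out.j being that stage's outer ports
d3 over (s3, s2, s1, s5, s4) gives {out.1} {out.2, s1.3, s2.3} {out.3} {s1.1, s5.3} {s1.2, s4.3, s5.1} {s2.1} {s2.2} {s3.1} {s3.2, s3.3, s4.1} {s4.2} {s5.2}, out.j being that stage's outer ports

{out.1} {out.2, s1.3, s2.3} {out.3} {s1.1, s5.3} {s1.2, s4.3, s5.1} {s2.1} {s2.2} {s3.1} {s3.2, s3.3, s4.1} {s4.2} {s5.2}


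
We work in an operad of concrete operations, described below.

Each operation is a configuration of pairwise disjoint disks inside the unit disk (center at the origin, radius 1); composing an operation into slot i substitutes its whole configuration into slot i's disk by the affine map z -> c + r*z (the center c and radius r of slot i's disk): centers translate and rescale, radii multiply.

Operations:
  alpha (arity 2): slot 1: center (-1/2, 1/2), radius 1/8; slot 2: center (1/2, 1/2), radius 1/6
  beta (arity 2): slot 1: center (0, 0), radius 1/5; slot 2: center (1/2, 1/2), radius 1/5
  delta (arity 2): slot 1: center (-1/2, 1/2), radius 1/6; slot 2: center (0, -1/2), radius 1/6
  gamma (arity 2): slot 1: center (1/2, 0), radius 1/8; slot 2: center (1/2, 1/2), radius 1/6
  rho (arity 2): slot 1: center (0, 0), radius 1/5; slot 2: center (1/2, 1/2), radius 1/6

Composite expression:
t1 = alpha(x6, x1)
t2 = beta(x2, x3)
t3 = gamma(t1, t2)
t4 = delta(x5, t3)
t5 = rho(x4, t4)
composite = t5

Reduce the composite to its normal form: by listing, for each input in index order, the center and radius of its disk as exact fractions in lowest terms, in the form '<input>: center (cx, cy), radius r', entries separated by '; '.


x1: center (33/64, 241/576), radius 1/1728; x2: center (37/72, 31/72), radius 1/1080; x3: center (223/432, 187/432), radius 1/1080; x4: center (0, 0), radius 1/5; x5: center (5/12, 7/12), radius 1/36; x6: center (295/576, 241/576), radius 1/2304


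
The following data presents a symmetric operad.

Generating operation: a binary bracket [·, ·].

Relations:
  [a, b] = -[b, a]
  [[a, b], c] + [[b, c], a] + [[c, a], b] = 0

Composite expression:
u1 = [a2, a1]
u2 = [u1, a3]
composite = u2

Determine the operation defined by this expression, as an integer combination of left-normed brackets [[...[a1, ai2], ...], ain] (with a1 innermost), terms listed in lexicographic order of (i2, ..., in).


-[[a1, a2], a3]

Antisymmetry and Jacobi reduce to a1-anchored left-normed brackets.
Composite bracket: [[a2, a1], a3]
Full expansion: 4 signed words from ab - ba (2^2 = 4).
Words beginning with a1 determine it all:
  from a1a2a3, sign -1: term -[[a1, a2], a3]


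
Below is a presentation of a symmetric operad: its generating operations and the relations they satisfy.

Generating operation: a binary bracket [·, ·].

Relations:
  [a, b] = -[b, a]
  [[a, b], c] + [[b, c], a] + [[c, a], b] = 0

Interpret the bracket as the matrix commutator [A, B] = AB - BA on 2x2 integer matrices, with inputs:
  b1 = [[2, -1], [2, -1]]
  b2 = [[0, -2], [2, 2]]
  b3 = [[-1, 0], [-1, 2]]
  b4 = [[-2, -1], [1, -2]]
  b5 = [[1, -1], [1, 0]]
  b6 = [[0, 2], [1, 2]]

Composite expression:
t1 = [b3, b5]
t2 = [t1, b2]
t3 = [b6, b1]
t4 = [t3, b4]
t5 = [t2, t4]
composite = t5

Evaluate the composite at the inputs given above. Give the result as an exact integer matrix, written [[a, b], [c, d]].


[b3, b5] = [[-1, 3], [2, 1]]
[[b3, b5], b2] = [[10, 10], [0, -10]]
[b6, b1] = [[5, -4], [7, -5]]
[[b6, b1], b4] = [[3, -10], [-10, -3]]
[[[b3, b5], b2], [[b6, b1], b4]] = [[-100, -260], [200, 100]]

[[-100, -260], [200, 100]]


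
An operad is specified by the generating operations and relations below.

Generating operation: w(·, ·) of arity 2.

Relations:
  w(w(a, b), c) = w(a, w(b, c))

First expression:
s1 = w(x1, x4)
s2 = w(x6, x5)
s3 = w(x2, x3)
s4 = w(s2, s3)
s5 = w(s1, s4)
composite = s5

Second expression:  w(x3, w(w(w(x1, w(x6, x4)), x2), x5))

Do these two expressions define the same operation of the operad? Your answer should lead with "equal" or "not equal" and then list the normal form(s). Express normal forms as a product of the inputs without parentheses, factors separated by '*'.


not equal — first x1 * x4 * x6 * x5 * x2 * x3, second x3 * x1 * x6 * x4 * x2 * x5

In normal form, the first expression is x1 * x4 * x6 * x5 * x2 * x3
In normal form, the second expression is x3 * x1 * x6 * x4 * x2 * x5
Different reductions; not equal.


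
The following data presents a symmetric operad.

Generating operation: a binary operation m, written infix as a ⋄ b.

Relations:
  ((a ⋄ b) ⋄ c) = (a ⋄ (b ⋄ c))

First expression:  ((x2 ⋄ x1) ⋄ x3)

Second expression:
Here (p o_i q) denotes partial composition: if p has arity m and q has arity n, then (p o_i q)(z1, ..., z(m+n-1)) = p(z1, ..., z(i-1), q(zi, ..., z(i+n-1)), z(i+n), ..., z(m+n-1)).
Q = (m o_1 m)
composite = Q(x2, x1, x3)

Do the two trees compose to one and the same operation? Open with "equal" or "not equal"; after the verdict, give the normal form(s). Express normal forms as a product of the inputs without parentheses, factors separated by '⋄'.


equal: each reduces to x2 ⋄ x1 ⋄ x3

The first composite normalizes to x2 ⋄ x1 ⋄ x3
The second composite normalizes to x2 ⋄ x1 ⋄ x3
One common form — equal.


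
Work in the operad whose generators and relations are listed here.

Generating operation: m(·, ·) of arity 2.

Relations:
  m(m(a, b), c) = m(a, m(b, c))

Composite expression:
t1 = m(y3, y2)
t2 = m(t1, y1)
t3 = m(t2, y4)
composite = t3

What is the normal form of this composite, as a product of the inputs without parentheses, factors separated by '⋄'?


y3 ⋄ y2 ⋄ y1 ⋄ y4


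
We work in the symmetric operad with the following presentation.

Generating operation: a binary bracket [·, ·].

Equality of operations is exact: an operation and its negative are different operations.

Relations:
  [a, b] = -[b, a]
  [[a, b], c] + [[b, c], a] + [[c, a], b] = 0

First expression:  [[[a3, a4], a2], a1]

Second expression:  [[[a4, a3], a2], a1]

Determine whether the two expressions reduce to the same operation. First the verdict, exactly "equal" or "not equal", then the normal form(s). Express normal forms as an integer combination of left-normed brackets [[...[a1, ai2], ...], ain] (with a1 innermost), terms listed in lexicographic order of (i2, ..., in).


not equal — first [[[a1, a2], a3], a4] - [[[a1, a2], a4], a3] - [[[a1, a3], a4], a2] + [[[a1, a4], a3], a2], second -[[[a1, a2], a3], a4] + [[[a1, a2], a4], a3] + [[[a1, a3], a4], a2] - [[[a1, a4], a3], a2]

Normal form of the first expression: [[[a1, a2], a3], a4] - [[[a1, a2], a4], a3] - [[[a1, a3], a4], a2] + [[[a1, a4], a3], a2]
Normal form of the second expression: -[[[a1, a2], a3], a4] + [[[a1, a2], a4], a3] + [[[a1, a3], a4], a2] - [[[a1, a4], a3], a2]
They disagree, so not equal.


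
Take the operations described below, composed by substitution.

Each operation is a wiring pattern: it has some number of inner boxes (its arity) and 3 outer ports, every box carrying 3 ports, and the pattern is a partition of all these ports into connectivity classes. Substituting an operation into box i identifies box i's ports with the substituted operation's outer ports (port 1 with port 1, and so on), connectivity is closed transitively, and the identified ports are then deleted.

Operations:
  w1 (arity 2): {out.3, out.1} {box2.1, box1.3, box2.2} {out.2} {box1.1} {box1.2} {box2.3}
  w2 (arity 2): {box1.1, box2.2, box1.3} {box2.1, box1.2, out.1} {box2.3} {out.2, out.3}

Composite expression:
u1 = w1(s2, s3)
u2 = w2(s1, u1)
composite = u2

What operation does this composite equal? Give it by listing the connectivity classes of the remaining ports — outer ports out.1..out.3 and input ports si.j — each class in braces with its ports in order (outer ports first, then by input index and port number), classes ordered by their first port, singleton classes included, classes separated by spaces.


{out.1, s1.2} {out.2, out.3} {s1.1, s1.3} {s2.1} {s2.2} {s2.3, s3.1, s3.2} {s3.3}

Connectivity passes through glued w2-boundaries; trace each wire chain.
w1 over (s2, s3) gives {out.1, out.3} {out.2} {s2.1} {s2.2} {s2.3, s3.1, s3.2} {s3.3}, out.j being that stage's outer ports
w2 over (s1, s2, s3) gives {out.1, s1.2} {out.2, out.3} {s1.1, s1.3} {s2.1} {s2.2} {s2.3, s3.1, s3.2} {s3.3}, out.j being that stage's outer ports


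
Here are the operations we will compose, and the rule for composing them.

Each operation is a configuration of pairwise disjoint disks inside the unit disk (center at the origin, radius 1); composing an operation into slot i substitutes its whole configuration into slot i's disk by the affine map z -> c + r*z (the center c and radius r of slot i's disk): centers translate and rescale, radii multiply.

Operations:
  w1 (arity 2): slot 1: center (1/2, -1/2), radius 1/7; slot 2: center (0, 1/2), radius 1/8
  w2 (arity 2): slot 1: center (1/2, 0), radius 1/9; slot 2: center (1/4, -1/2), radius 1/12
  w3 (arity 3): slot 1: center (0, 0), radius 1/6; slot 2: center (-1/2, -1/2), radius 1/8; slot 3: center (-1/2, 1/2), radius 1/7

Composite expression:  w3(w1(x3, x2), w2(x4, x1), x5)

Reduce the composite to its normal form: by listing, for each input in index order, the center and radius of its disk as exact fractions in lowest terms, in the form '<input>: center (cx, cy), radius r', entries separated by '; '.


x1: center (-15/32, -9/16), radius 1/96; x2: center (0, 1/12), radius 1/48; x3: center (1/12, -1/12), radius 1/42; x4: center (-7/16, -1/2), radius 1/72; x5: center (-1/2, 1/2), radius 1/7

Each x-disk chains the slot maps above it in w3; radii multiply.
for x3, the 2-step affine chain lands on center (1/12, -1/12), radius 1/42
for x2, the 2-step affine chain lands on center (0, 1/12), radius 1/48
for x4, the 2-step affine chain lands on center (-7/16, -1/2), radius 1/72
for x1, the 2-step affine chain lands on center (-15/32, -9/16), radius 1/96
for x5, the 1-step affine chain lands on center (-1/2, 1/2), radius 1/7


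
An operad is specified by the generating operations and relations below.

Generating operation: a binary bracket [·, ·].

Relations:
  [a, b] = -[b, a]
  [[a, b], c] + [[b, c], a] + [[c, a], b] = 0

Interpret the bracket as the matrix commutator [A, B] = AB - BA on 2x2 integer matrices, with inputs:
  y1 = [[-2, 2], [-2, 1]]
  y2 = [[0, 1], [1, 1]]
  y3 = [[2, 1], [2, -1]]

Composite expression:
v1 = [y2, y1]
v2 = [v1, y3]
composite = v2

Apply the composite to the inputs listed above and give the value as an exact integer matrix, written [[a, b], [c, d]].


[[7, -11], [1, -7]]

[y2, y1] = [[-4, 1], [-5, 4]]
[[y2, y1], y3] = [[7, -11], [1, -7]]


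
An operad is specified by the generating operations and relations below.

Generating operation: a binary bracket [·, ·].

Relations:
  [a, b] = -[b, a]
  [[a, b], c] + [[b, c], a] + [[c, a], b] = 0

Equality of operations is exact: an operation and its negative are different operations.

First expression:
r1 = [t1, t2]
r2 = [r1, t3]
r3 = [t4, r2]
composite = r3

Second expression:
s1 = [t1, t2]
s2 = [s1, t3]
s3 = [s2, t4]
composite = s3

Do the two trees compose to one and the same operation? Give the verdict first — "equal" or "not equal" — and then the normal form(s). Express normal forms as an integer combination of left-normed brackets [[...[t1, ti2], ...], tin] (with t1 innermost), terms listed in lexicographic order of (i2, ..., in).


not equal: they reduce to -[[[t1, t2], t3], t4] and [[[t1, t2], t3], t4]

The first composite normalizes to -[[[t1, t2], t3], t4]
The second composite normalizes to [[[t1, t2], t3], t4]
The forms do not match — not equal.


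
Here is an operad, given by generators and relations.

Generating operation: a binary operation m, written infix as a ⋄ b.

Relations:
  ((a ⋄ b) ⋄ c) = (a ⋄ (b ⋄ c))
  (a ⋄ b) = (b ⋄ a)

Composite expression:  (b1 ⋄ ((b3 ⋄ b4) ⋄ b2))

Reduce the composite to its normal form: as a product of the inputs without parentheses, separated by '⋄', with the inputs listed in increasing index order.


b1 ⋄ b2 ⋄ b3 ⋄ b4


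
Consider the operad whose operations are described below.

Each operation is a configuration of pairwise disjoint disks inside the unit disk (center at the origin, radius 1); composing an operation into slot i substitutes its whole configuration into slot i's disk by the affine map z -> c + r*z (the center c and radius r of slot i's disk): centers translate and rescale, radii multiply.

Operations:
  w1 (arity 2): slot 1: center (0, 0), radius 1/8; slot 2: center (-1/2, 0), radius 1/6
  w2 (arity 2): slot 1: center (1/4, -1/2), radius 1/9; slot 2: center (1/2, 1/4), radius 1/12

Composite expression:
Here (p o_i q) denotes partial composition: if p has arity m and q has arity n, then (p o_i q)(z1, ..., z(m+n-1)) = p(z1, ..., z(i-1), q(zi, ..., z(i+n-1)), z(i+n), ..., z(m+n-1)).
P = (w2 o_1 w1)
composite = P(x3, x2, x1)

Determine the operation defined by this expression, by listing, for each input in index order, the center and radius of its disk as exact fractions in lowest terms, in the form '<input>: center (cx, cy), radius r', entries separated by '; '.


Affine substitution under w2: radii multiply and x-centers shift.
x3 passes through 2 substitutions, ending at center (1/4, -1/2), radius 1/72
x2 passes through 2 substitutions, ending at center (7/36, -1/2), radius 1/54
x1 passes through 1 substitution, ending at center (1/2, 1/4), radius 1/12

x1: center (1/2, 1/4), radius 1/12; x2: center (7/36, -1/2), radius 1/54; x3: center (1/4, -1/2), radius 1/72


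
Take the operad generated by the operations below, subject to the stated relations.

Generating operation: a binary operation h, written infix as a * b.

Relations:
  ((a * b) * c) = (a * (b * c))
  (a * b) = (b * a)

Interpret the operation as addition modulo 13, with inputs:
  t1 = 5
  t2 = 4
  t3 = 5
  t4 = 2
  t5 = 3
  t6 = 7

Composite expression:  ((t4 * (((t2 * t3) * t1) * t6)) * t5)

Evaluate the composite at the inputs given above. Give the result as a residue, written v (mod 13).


(t2 * t3) = 9
((t2 * t3) * t1) = 1
(((t2 * t3) * t1) * t6) = 8
(t4 * (((t2 * t3) * t1) * t6)) = 10
((t4 * (((t2 * t3) * t1) * t6)) * t5) = 0

0 (mod 13)


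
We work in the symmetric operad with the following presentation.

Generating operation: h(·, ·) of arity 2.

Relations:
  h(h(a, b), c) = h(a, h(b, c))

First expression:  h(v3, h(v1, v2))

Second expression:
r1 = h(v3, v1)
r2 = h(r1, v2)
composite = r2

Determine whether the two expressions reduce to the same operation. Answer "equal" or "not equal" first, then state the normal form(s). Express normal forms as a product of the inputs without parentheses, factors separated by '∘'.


The first expression reduces to v3 ∘ v1 ∘ v2
The second expression reduces to v3 ∘ v1 ∘ v2
Same normal form: equal.

equal: each reduces to v3 ∘ v1 ∘ v2


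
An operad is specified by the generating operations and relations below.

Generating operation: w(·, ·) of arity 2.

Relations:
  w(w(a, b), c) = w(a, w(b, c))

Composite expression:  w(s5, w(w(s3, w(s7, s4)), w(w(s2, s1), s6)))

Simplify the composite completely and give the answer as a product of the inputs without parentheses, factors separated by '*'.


s5 * s3 * s7 * s4 * s2 * s1 * s6


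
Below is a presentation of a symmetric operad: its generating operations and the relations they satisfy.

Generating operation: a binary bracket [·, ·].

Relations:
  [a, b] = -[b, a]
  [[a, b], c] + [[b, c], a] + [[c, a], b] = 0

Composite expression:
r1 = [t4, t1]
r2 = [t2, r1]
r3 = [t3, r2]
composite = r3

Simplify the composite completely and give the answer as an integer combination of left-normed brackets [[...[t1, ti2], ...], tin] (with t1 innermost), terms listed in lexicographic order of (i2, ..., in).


-[[[t1, t4], t2], t3]

Antisymmetry and Jacobi reduce to t1-anchored left-normed brackets.
Composite bracket: [t3, [t2, [t4, t1]]]
Expanding via [a, b] = ab - ba: 8 signed words (2^3 = 8).
Keep just the words that open with t1:
  t1t4t2t3 (sign -1) contributes -[[[t1, t4], t2], t3]


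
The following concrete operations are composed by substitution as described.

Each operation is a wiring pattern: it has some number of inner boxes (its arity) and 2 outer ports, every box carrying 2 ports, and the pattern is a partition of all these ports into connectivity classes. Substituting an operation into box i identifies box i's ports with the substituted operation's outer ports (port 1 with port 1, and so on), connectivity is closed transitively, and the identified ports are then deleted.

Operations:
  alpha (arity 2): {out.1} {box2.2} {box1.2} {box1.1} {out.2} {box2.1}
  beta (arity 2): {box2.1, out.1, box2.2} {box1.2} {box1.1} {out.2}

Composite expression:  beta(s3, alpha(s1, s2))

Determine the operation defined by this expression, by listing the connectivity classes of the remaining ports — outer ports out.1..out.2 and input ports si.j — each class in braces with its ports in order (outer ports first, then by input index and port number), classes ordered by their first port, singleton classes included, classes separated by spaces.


Two ports join when wires chain via beta-identified ports.
alpha over (s1, s2) gives {out.1} {out.2} {s1.1} {s1.2} {s2.1} {s2.2}, out.j being that stage's outer ports
beta over (s3, s1, s2) gives {out.1} {out.2} {s1.1} {s1.2} {s2.1} {s2.2} {s3.1} {s3.2}, out.j being that stage's outer ports

{out.1} {out.2} {s1.1} {s1.2} {s2.1} {s2.2} {s3.1} {s3.2}


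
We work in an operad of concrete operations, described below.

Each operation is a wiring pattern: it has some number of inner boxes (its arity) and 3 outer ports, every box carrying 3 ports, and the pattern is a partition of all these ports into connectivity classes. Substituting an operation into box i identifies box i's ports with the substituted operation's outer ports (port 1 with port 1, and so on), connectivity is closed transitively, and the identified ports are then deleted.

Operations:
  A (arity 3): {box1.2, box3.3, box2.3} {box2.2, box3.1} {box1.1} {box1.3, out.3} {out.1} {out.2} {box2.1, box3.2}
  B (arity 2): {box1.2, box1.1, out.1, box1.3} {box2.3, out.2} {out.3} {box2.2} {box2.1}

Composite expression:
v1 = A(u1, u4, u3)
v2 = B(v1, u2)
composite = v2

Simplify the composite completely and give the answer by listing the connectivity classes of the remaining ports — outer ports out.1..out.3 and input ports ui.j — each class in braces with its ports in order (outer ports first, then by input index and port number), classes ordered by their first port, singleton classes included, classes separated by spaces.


{out.1, u1.3} {out.2, u2.3} {out.3} {u1.1} {u1.2, u3.3, u4.3} {u2.1} {u2.2} {u3.1, u4.2} {u3.2, u4.1}

After gluing at B, chains via deleted ports link the u-ports.
through A, on inputs (u1, u4, u3): {out.1} {out.2} {out.3, u1.3} {u1.1} {u1.2, u3.3, u4.3} {u3.1, u4.2} {u3.2, u4.1} (out.j = stage outer ports)
through B, on inputs (u1, u4, u3, u2): {out.1, u1.3} {out.2, u2.3} {out.3} {u1.1} {u1.2, u3.3, u4.3} {u2.1} {u2.2} {u3.1, u4.2} {u3.2, u4.1} (out.j = stage outer ports)


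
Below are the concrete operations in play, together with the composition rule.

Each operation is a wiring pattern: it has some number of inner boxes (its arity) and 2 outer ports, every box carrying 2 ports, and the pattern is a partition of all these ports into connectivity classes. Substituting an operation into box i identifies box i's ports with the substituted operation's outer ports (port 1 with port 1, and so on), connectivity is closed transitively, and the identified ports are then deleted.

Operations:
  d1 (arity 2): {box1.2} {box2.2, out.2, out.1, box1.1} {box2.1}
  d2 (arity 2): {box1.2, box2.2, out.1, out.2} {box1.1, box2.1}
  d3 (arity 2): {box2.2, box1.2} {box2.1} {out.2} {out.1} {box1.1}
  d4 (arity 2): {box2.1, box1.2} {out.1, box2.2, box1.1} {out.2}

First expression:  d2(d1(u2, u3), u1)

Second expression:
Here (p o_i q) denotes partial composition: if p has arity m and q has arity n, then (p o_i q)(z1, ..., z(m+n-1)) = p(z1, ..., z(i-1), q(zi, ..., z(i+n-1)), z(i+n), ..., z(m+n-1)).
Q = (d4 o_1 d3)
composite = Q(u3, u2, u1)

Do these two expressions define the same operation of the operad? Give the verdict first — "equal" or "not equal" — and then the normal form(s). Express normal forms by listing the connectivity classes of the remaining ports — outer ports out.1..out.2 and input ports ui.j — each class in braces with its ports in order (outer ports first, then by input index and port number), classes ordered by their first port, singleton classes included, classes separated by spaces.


not equal — first {out.1, out.2, u1.1, u1.2, u2.1, u3.2} {u2.2} {u3.1}, second {out.1, u1.2} {out.2} {u1.1} {u2.1} {u2.2, u3.2} {u3.1}


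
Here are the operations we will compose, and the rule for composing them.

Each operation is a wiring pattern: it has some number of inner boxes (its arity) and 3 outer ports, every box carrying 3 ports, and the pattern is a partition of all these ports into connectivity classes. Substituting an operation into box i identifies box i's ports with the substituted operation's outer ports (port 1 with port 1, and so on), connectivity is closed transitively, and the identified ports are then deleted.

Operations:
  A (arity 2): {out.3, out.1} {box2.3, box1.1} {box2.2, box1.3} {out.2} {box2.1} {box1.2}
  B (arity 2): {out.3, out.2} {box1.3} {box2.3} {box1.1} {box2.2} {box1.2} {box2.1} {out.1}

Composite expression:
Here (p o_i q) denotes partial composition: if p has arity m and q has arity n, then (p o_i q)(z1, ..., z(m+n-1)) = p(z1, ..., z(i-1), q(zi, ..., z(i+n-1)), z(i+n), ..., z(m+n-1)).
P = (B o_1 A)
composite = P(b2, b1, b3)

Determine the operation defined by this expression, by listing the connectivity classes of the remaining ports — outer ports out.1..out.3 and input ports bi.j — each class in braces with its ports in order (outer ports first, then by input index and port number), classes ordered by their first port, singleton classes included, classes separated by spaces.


{out.1} {out.2, out.3} {b1.1} {b1.2, b2.3} {b1.3, b2.1} {b2.2} {b3.1} {b3.2} {b3.3}

Connectivity passes through glued B-boundaries; trace each wire chain.
stage A: inputs (b2, b1), connectivity {out.1, out.3} {out.2} {b1.1} {b1.2, b2.3} {b1.3, b2.1} {b2.2}, out.j its boundary
stage B: inputs (b2, b1, b3), connectivity {out.1} {out.2, out.3} {b1.1} {b1.2, b2.3} {b1.3, b2.1} {b2.2} {b3.1} {b3.2} {b3.3}, out.j its boundary


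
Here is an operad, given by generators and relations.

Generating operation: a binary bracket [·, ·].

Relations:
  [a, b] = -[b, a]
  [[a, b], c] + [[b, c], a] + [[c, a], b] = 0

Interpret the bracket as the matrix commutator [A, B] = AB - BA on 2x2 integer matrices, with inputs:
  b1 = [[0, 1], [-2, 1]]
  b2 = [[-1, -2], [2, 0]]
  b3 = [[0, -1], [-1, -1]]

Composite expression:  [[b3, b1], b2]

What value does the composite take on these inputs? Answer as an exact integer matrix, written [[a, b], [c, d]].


[b3, b1] = [[3, 0], [3, -3]]
[[b3, b1], b2] = [[6, -12], [-15, -6]]

[[6, -12], [-15, -6]]


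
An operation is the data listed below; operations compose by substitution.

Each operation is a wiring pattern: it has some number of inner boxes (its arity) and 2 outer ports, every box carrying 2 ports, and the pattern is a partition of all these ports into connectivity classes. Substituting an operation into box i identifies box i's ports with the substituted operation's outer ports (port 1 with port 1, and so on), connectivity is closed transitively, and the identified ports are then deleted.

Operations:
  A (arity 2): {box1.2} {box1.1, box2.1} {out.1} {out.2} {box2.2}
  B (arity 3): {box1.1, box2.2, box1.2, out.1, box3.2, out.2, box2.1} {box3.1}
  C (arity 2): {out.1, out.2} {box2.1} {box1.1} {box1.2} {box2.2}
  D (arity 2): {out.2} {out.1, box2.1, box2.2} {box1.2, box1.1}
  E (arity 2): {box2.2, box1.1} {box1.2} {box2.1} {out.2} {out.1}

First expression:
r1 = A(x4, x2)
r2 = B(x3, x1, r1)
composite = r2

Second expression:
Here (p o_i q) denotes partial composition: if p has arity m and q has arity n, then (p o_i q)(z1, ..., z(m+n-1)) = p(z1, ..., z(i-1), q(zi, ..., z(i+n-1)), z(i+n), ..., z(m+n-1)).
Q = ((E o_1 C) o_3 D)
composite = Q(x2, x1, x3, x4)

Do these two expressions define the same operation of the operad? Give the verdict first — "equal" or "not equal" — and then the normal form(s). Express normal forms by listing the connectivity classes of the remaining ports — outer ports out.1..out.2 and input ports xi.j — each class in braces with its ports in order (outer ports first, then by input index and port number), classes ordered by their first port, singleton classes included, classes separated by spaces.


Normal form of the first expression: {out.1, out.2, x1.1, x1.2, x3.1, x3.2} {x2.1, x4.1} {x2.2} {x4.2}
Normal form of the second expression: {out.1} {out.2} {x1.1} {x1.2} {x2.1} {x2.2} {x3.1, x3.2} {x4.1, x4.2}
They disagree, so not equal.

not equal: they reduce to {out.1, out.2, x1.1, x1.2, x3.1, x3.2} {x2.1, x4.1} {x2.2} {x4.2} and {out.1} {out.2} {x1.1} {x1.2} {x2.1} {x2.2} {x3.1, x3.2} {x4.1, x4.2}


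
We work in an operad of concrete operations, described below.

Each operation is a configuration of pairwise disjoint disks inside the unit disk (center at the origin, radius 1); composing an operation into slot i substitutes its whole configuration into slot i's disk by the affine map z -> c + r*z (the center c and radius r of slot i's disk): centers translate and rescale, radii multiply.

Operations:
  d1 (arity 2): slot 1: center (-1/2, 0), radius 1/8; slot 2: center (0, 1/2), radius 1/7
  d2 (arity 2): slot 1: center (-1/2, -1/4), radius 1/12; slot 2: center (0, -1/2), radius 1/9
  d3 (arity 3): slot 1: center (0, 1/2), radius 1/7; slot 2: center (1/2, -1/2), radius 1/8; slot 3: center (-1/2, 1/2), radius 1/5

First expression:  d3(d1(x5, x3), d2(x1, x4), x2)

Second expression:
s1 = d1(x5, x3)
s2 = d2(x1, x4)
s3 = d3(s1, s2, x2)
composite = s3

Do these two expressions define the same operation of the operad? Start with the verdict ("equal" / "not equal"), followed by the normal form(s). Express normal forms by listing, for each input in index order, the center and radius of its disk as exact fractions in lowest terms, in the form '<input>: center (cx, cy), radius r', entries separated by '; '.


equal; both compose to x1: center (7/16, -17/32), radius 1/96; x2: center (-1/2, 1/2), radius 1/5; x3: center (0, 4/7), radius 1/49; x4: center (1/2, -9/16), radius 1/72; x5: center (-1/14, 1/2), radius 1/56


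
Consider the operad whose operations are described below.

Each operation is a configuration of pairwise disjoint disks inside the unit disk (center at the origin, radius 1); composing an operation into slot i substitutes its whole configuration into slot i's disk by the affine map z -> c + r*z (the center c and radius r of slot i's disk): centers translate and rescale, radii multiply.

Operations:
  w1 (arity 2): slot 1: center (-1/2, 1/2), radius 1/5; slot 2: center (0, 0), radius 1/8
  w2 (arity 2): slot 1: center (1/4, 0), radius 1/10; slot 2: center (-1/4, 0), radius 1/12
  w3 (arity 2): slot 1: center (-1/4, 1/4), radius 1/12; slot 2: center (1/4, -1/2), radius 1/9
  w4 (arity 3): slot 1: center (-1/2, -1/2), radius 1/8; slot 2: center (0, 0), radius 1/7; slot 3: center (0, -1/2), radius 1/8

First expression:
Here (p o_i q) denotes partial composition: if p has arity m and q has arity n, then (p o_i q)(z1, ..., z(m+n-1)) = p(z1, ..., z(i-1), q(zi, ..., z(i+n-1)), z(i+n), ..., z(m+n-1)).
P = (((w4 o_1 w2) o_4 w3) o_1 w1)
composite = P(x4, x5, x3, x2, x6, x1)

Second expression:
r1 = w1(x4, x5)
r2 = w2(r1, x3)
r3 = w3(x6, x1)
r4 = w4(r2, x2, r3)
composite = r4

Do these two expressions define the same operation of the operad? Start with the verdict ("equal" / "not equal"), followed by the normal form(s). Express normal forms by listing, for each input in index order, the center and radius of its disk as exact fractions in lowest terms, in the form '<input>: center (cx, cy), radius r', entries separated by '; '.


equal — both sides give x1: center (1/32, -9/16), radius 1/72; x2: center (0, 0), radius 1/7; x3: center (-17/32, -1/2), radius 1/96; x4: center (-19/40, -79/160), radius 1/400; x5: center (-15/32, -1/2), radius 1/640; x6: center (-1/32, -15/32), radius 1/96

Normal form of the first expression: x1: center (1/32, -9/16), radius 1/72; x2: center (0, 0), radius 1/7; x3: center (-17/32, -1/2), radius 1/96; x4: center (-19/40, -79/160), radius 1/400; x5: center (-15/32, -1/2), radius 1/640; x6: center (-1/32, -15/32), radius 1/96
Normal form of the second expression: x1: center (1/32, -9/16), radius 1/72; x2: center (0, 0), radius 1/7; x3: center (-17/32, -1/2), radius 1/96; x4: center (-19/40, -79/160), radius 1/400; x5: center (-15/32, -1/2), radius 1/640; x6: center (-1/32, -15/32), radius 1/96
One common form — equal.


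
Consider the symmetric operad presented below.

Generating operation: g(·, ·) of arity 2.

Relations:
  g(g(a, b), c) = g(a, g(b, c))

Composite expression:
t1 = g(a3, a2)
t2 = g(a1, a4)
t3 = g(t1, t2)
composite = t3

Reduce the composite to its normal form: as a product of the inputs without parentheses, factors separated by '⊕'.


a3 ⊕ a2 ⊕ a1 ⊕ a4

Key point: g is associative — brackets drop, the a-order remains.
g(a3, a2) spells out as a3 ⊕ a2
g(a1, a4) spells out as a1 ⊕ a4
g(g(a3, a2), g(a1, a4)) spells out as a3 ⊕ a2 ⊕ a1 ⊕ a4


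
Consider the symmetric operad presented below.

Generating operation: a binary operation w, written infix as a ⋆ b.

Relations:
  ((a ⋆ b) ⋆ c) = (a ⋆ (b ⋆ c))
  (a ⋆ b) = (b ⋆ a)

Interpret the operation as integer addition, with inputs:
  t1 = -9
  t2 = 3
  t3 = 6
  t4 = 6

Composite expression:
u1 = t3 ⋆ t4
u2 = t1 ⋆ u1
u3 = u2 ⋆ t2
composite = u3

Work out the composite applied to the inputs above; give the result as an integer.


6

(t3 ⋆ t4) = 12
(t1 ⋆ (t3 ⋆ t4)) = 3
((t1 ⋆ (t3 ⋆ t4)) ⋆ t2) = 6


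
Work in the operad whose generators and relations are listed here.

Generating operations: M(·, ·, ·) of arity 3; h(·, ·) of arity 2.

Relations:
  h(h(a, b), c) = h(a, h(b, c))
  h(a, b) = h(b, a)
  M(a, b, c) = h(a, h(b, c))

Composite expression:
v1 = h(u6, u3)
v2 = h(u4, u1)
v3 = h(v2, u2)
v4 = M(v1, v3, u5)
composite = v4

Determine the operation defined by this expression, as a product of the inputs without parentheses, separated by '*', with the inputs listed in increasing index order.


u1 * u2 * u3 * u4 * u5 * u6

With M associative and commutative, the u-input set is all that matters.
h(u6, u3) flattens to u6 * u3
h(u4, u1) flattens to u4 * u1
h(h(u4, u1), u2) flattens to u4 * u1 * u2
M(h(u6, u3), h(h(u4, u1), u2), u5) flattens to u6 * u3 * u4 * u1 * u2 * u5
sorting the factors by input index: u1 * u2 * u3 * u4 * u5 * u6


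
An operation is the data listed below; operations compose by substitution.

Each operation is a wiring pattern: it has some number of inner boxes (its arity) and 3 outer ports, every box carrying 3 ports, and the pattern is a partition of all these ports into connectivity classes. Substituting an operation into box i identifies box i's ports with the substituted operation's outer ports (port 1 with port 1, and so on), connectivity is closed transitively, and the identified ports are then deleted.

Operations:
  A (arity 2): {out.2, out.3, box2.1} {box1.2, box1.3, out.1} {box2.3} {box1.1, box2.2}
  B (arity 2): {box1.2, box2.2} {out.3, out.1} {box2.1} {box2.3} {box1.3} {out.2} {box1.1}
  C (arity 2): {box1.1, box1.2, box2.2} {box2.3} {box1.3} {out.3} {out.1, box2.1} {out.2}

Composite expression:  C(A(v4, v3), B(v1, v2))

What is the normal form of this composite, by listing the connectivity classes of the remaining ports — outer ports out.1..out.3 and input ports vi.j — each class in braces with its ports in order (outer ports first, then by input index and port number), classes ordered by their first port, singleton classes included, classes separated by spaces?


Treat the ports identified at C as solder joints: merge, then drop.
composing A on (v4, v3), with out.j its own outer ports: {out.1, v4.2, v4.3} {out.2, out.3, v3.1} {v3.2, v4.1} {v3.3}
composing B on (v1, v2), with out.j its own outer ports: {out.1, out.3} {out.2} {v1.1} {v1.2, v2.2} {v1.3} {v2.1} {v2.3}
composing C on (v4, v3, v1, v2), with out.j its own outer ports: {out.1} {out.2} {out.3} {v1.1} {v1.2, v2.2} {v1.3} {v2.1} {v2.3} {v3.1, v4.2, v4.3} {v3.2, v4.1} {v3.3}

{out.1} {out.2} {out.3} {v1.1} {v1.2, v2.2} {v1.3} {v2.1} {v2.3} {v3.1, v4.2, v4.3} {v3.2, v4.1} {v3.3}


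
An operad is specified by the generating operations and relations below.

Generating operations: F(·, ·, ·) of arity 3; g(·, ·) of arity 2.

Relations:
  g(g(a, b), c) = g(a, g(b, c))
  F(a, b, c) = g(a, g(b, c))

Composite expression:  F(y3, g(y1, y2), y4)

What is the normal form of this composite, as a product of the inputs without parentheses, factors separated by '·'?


y3 · y1 · y2 · y4


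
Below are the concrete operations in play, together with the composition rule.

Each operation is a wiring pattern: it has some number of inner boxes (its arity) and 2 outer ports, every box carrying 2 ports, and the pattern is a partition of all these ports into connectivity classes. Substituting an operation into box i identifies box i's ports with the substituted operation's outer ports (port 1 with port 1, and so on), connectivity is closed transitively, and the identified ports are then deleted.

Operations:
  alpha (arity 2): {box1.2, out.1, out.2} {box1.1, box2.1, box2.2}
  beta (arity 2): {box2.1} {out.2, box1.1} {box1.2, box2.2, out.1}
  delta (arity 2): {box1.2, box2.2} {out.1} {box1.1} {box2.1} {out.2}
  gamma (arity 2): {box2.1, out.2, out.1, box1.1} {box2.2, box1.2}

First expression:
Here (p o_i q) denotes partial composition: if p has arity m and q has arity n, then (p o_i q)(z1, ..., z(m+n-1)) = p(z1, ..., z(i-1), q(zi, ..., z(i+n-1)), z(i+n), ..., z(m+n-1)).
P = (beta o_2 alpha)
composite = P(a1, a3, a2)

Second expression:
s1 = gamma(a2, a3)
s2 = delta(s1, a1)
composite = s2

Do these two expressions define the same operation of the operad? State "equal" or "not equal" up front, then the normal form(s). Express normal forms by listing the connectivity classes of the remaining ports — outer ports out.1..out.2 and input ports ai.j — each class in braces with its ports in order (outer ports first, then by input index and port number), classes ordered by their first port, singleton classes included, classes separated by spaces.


not equal — first {out.1, a1.2, a3.2} {out.2, a1.1} {a2.1, a2.2, a3.1}, second {out.1} {out.2} {a1.1} {a1.2, a2.1, a3.1} {a2.2, a3.2}

In normal form, the first expression is {out.1, a1.2, a3.2} {out.2, a1.1} {a2.1, a2.2, a3.1}
In normal form, the second expression is {out.1} {out.2} {a1.1} {a1.2, a2.1, a3.1} {a2.2, a3.2}
The forms do not match — not equal.


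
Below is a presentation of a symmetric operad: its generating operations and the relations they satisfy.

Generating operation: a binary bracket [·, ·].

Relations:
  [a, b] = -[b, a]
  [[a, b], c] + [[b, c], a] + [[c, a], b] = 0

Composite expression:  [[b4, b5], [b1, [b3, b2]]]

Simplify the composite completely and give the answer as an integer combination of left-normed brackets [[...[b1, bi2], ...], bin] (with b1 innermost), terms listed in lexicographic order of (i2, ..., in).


[[[[b1, b2], b3], b4], b5] - [[[[b1, b2], b3], b5], b4] - [[[[b1, b3], b2], b4], b5] + [[[[b1, b3], b2], b5], b4]

In the tensor algebra, words opening b1 carry the b1-anchored form.
Composite bracket: [[b4, b5], [b1, [b3, b2]]]
Applying ab - ba throughout gives 16 signed words (2^4 = 16).
The b1-initial words carry the normal form:
  the word b1b2b3b4b5 carries sign +1 and contributes +[[[[b1, b2], b3], b4], b5]
  the word b1b2b3b5b4 carries sign -1 and contributes -[[[[b1, b2], b3], b5], b4]
  the word b1b3b2b4b5 carries sign -1 and contributes -[[[[b1, b3], b2], b4], b5]
  the word b1b3b2b5b4 carries sign +1 and contributes +[[[[b1, b3], b2], b5], b4]


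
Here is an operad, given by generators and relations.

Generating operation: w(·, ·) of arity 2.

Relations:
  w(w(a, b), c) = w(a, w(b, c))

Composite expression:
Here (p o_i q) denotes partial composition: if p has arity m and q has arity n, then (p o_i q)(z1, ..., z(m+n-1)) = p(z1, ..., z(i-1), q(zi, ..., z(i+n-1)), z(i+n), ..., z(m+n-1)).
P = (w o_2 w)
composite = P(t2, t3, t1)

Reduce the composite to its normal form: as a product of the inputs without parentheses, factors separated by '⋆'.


t2 ⋆ t3 ⋆ t1

Under associativity of w, the answer is the t's in reading order.
w(t3, t1) reduces to t3 ⋆ t1
w(t2, w(t3, t1)) reduces to t2 ⋆ t3 ⋆ t1
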